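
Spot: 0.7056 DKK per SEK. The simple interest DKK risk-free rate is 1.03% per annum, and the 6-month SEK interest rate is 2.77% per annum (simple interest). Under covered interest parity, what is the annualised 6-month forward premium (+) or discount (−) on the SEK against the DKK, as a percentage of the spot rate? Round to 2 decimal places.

T = 6/12 years.
F = S · g_DKK/g_SEK = 0.7056 × 1.005150/1.013850 = 0.6995451.
Annualised premium = (F − S)/S × (1/T) = (0.6995451 − 0.7056)/0.7056 ÷ (6/12) = -1.72%.

-1.72%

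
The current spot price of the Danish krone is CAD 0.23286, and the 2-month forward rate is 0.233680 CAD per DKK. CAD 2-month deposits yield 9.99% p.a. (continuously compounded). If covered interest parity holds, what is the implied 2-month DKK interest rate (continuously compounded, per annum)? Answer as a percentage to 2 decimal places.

7.88%

T = 2/12 years.
CIP gives F = S · g_CAD/g_DKK, so g_CAD/g_DKK = 0.23368/0.23286 = 1.0035214.
CAD growth factor: e^(0.0999×2/12) = 1.0167894.
Hence g_DKK = 1.0132214.
Take logs: ln 1.0132214 / (2/12) = 0.078809, so 7.88%.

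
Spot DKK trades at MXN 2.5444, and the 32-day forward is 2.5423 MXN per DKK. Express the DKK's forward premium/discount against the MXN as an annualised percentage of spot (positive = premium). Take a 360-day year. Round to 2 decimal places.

T = 32/360 years.
Period premium: (2.5423 − 2.5444)/2.5444 = -0.0008253.
×(1/T) gives -0.93% p.a.

-0.93%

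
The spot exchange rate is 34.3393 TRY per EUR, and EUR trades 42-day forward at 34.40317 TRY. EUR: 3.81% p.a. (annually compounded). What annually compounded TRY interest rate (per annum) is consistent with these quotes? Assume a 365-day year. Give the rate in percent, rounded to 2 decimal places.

5.50%

T = 42/365 years.
CIP gives F = S · g_TRY/g_EUR, so g_TRY/g_EUR = 34.40317/34.3393 = 1.0018600.
EUR growth factor: (1 + 0.0381)^(42/365) = 1.0043119.
Hence g_TRY = 1.0061799.
Annualise: 1.0061799^(365/42) − 1 = 0.055000 = 5.50%.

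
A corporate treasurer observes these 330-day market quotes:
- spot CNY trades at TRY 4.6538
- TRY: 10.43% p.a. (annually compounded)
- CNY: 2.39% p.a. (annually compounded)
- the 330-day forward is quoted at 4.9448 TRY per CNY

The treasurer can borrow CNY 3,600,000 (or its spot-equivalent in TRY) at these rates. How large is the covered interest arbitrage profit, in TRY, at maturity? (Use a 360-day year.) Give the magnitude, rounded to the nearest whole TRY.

TRY 157,868

T = 330/360 years.
Invest the CNY and cover forward: 3,600,000 × 1.0218867023 × 4.9448 = TRY 18,190,891.32.
Convert at spot and invest in TRY: 3,600,000 × 4.6538 × 1.0952076857 = TRY 18,348,759.10.
The quoted forward undervalues CNY, so borrow CNY, convert to TRY at spot, deposit the TRY at 10.43%, and buy CNY forward at 4.9448 to cover the loan.
Arbitrage profit = |18,190,891.32 − 18,348,759.10| = TRY 157,868.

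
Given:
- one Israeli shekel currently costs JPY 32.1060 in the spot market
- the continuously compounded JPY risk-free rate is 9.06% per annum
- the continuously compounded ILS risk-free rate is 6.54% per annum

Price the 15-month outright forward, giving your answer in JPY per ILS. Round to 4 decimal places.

T = 15/12 years.
JPY growth factor: e^(0.0906×15/12) = 1.11991188.
ILS accumulates by e^(0.0654×15/12) = 1.08518448.
So F = 32.106 × 1.11991188 / 1.08518448 = 33.133436 (JPY/ILS).

33.1334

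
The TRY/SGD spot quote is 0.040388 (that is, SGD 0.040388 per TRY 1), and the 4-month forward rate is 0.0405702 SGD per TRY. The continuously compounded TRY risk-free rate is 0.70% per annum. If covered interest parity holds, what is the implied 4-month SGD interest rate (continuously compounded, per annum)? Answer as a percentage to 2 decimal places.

2.05%

T = 4/12 years.
F/S = 0.0405702/0.040388 = 1.0045112 = (growth of SGD) / (growth of TRY).
The TRY side grows by e^(0.0070×4/12) = 1.0023361.
Hence g_SGD = 1.0068578.
r = ln(1.0068578)/(4/12) = 0.020503 → 2.05%.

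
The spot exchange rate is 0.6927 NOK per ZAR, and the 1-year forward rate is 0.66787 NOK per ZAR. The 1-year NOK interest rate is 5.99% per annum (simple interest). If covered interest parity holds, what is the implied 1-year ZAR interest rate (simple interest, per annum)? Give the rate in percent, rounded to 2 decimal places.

T = 1 year.
By CIP, F/S equals the NOK-to-ZAR growth ratio: 0.66787/0.6927 = 0.9641548.
The NOK side grows by 1 + 0.0599×1 = 1.059900.
That pins the ZAR growth at 1.0993048.
r = (1.0993048 − 1)/1 = 0.099305 → 9.93%.

9.93%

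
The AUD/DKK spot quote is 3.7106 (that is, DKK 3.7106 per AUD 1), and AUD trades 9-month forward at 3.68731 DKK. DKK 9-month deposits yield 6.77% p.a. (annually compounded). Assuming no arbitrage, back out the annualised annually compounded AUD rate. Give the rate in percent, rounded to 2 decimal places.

7.67%

T = 9/12 years.
By CIP, F/S equals the DKK-to-AUD growth ratio: 3.68731/3.7106 = 0.9937234.
DKK growth factor: (1 + 0.0677)^(9/12) = 1.050357.
Hence g_AUD = 1.0569913.
r = 1.0569913^(12/9) − 1 = 0.076701 → 7.67%.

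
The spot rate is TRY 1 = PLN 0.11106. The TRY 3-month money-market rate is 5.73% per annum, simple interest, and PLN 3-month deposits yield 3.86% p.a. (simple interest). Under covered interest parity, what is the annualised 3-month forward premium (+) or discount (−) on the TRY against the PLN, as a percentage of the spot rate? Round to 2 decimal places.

-1.84%

T = 3/12 years.
CIP forward (PLN per TRY) = 0.11106 × 1.009650/1.014325 = 0.11054813.
(F − S)/S ÷ T = (0.11054813 − 0.11106)/0.11106/(3/12) = -0.018436 → -1.84%.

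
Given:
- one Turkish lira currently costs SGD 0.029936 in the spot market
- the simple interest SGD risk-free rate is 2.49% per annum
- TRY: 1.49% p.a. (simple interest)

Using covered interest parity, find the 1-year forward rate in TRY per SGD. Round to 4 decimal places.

33.0787

T = 1 year.
Growth of 1 SGD over T: 1 + 0.0249×1 = 1.024900.
TRY growth factor: 1 + 0.0149×1 = 1.014900.
So F = 0.029936 × 1.024900 / 1.014900 = 0.030230965 (SGD/TRY).
Invert for TRY per SGD: 1 / 0.030230965 = 33.0787.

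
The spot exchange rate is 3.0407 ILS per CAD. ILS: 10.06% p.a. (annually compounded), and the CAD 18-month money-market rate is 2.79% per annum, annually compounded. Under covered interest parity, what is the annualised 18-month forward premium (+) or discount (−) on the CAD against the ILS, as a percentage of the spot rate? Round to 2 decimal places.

+7.20%

T = 18/12 years.
CIP forward (ILS per CAD) = 3.0407 × 1.1546338/1.0421406 = 3.3689264.
(F − S)/S ÷ T = (3.3689264 − 3.0407)/3.0407/(18/12) = 0.071963 → 7.20%.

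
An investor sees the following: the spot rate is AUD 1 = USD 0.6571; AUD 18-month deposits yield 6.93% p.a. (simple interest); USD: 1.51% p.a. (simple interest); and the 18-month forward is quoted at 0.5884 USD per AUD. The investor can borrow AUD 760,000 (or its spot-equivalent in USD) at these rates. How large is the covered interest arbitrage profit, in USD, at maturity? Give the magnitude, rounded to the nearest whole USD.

T = 18/12 years.
Invest the AUD and cover forward: 760,000 × 1.103950 × 0.5884 = USD 493,668.78.
Convert at spot and invest in USD: 760,000 × 0.6571 × 1.022650 = USD 510,707.32.
The quoted forward undervalues AUD, so borrow AUD, convert to USD at spot, deposit the USD at 1.51%, and buy AUD forward at 0.5884 to cover the loan.
Profit = 510,707.32 − 493,668.78 = USD 17,039.

USD 17,039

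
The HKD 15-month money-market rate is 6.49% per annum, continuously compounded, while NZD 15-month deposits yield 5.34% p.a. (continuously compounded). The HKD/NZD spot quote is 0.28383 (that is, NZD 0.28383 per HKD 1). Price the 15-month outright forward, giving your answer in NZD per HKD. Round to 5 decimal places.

0.27978

T = 15/12 years.
NZD accumulates by e^(0.0534×15/12) = 1.0690282.
HKD growth factor: e^(0.0649×15/12) = 1.0845065.
Forward (NZD per HKD) = 0.28383 × 1.0690282 / 1.0845065 = 0.2797791.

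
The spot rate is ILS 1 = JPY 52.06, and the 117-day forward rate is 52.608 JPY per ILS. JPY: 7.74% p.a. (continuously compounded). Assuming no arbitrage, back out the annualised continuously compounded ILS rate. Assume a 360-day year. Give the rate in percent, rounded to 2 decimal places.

4.52%

T = 117/360 years.
CIP gives F = S · g_JPY/g_ILS, so g_JPY/g_ILS = 52.608/52.06 = 1.0105263.
JPY growth factor: e^(0.0774×117/360) = 1.0254741.
That pins the ILS growth at 1.0147921.
Take logs: ln 1.0147921 / (117/360) = 0.045181, so 4.52%.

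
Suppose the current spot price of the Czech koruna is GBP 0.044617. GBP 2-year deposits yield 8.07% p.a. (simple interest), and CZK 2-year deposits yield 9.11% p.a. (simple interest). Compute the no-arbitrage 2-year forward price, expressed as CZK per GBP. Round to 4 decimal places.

T = 2 years.
Growth of 1 GBP over T: 1 + 0.0807×2 = 1.161400.
CZK growth factor: 1 + 0.0911×2 = 1.182200.
Forward (GBP per CZK) = 0.044617 × 1.161400 / 1.182200 = 0.043831994.
Invert for CZK per GBP: 1 / 0.043831994 = 22.8144.

22.8144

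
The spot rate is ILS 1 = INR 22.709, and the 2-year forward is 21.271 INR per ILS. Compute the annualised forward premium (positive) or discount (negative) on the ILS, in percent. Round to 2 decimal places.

T = 2 years.
(F − S)/S = (21.271 − 22.709)/22.709 = -0.0633229.
×(1/T) gives -3.17% p.a.

-3.17%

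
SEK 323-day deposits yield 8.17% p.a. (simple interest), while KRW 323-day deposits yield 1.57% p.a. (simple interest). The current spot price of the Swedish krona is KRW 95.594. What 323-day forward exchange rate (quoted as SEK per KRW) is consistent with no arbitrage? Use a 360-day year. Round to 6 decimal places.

0.011072

T = 323/360 years.
KRW accumulates by 1 + 0.0157×323/360 = 1.0140864.
SEK growth factor: 1 + 0.0817×323/360 = 1.0733031.
So F = 95.594 × 1.0140864 / 1.0733031 = 90.31985 (KRW/SEK).
Quoted the other way: 1/90.31985 = 0.011072 SEK per KRW.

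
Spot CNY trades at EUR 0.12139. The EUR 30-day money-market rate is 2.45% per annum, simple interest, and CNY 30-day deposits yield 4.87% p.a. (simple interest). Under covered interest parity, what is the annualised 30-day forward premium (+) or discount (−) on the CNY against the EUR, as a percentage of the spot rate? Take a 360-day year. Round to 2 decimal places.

-2.41%

T = 30/360 years.
No-arbitrage forward: 0.12139 × 1.0020417 / 1.0040583 = 0.12114619 EUR/CNY.
(F − S)/S ÷ T = (0.12114619 − 0.12139)/0.12139/(30/360) = -0.024102 → -2.41%.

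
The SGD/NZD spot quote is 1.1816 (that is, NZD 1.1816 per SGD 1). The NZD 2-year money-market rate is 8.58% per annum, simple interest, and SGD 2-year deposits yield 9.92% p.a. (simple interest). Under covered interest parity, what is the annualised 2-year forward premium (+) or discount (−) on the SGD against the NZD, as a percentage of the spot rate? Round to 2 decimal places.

-1.12%

T = 2 years.
CIP forward (NZD per SGD) = 1.1816 × 1.171600/1.198400 = 1.1551757.
Annualised premium = (F − S)/S × (1/T) = (1.1551757 − 1.1816)/1.1816 ÷ 2 = -1.12%.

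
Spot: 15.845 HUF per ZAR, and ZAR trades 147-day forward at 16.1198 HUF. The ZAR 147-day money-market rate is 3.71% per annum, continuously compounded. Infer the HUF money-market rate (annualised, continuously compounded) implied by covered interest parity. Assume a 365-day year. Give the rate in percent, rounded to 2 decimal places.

T = 147/365 years.
F/S = 16.1198/15.845 = 1.0173430 = (growth of HUF) / (growth of ZAR).
ZAR growth factor: e^(0.0371×147/365) = 1.0150538.
So the HUF growth factor = 1.0326579.
Take logs: ln 1.0326579 / (147/365) = 0.079793, so 7.98%.

7.98%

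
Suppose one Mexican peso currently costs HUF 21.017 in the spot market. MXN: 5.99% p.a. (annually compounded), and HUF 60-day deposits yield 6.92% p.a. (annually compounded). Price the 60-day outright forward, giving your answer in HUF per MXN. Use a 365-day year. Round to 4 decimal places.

T = 60/365 years.
HUF accumulates by (1 + 0.0692)^(60/365) = 1.01105973.
MXN growth factor: (1 + 0.0599)^(60/365) = 1.00960881.
Forward (HUF per MXN) = 21.017 × 1.01105973 / 1.00960881 = 21.047204.

21.0472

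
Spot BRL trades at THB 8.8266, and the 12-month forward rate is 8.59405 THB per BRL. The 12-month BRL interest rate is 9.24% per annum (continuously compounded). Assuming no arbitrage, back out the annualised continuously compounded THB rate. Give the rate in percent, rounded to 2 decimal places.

6.57%

T = 1 year.
F/S = 8.59405/8.8266 = 0.9736535 = (growth of THB) / (growth of BRL).
The BRL side grows by e^(0.0924×1) = 1.0968035.
Hence g_THB = 1.0679066.
r = ln(1.0679066)/1 = 0.065700 → 6.57%.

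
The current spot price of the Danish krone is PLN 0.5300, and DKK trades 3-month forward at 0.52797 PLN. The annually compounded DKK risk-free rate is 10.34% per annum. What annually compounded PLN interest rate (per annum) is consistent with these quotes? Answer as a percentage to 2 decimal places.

T = 3/12 years.
By CIP, F/S equals the PLN-to-DKK growth ratio: 0.52797/0.53 = 0.9961698.
DKK growth factor: (1 + 0.1034)^(3/12) = 1.0249041.
That pins the PLN growth at 1.0209785.
Annualise: 1.0209785^(12/3) − 1 = 0.086592 = 8.66%.

8.66%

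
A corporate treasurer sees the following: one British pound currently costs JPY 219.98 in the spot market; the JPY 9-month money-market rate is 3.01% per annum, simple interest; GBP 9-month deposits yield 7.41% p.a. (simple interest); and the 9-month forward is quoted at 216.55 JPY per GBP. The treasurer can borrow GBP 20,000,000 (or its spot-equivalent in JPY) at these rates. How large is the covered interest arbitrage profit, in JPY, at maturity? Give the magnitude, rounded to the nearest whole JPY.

JPY 72,774,355

T = 9/12 years.
Route A — deposit GBP, sell forward: 20,000,000 × 1.055575 × 216.55 = JPY 4,571,695,325.00.
Route B — convert at spot, deposit JPY: 20,000,000 × 219.98 × 1.022575 = JPY 4,498,920,970.00.
The quoted forward overvalues GBP, so borrow JPY, buy GBP at spot, deposit the GBP at 7.41%, and sell the proceeds forward at 216.55.
Arbitrage profit = |4,571,695,325.00 − 4,498,920,970.00| = JPY 72,774,355.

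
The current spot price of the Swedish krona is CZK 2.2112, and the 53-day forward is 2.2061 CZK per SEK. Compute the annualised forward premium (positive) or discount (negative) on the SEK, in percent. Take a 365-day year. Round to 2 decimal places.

-1.59%

T = 53/365 years.
Period premium: (2.2061 − 2.2112)/2.2112 = -0.0023064.
Per annum: -0.0023064 / (53/365) = -0.015884 = -1.59%.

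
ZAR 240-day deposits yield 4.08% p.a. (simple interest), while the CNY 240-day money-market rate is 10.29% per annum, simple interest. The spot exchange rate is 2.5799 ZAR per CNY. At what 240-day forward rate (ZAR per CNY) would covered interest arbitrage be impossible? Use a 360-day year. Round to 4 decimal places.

2.4799

T = 240/360 years.
ZAR accumulates by 1 + 0.0408×240/360 = 1.027200.
Growth of 1 CNY over T: 1 + 0.1029×240/360 = 1.068600.
So F = 2.5799 × 1.027200 / 1.068600 = 2.479949 (ZAR/CNY).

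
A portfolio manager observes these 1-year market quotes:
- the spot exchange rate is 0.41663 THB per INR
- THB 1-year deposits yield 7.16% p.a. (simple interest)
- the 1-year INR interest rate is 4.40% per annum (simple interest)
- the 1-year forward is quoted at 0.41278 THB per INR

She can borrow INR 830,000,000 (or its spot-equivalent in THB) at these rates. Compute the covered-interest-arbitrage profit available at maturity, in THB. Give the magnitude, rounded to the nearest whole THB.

T = 1 year.
Keep in INR, deliver into the forward: 830,000,000·1.044000·0.41278 = THB 357,682,125.60.
Swap to THB now, deposit: 830,000,000·0.41663·1.071600 = THB 370,562,387.64.
The quoted forward undervalues INR, so borrow INR, convert to THB at spot, deposit the THB at 7.16%, and buy INR forward at 0.41278 to cover the loan.
The gap between the two covered legs is THB 12,880,262.

THB 12,880,262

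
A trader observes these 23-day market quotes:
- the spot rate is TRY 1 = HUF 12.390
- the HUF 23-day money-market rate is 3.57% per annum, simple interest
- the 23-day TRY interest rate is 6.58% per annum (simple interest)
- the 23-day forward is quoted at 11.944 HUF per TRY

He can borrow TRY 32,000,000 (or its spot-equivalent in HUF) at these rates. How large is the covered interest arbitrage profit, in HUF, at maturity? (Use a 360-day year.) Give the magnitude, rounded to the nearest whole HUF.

HUF 13,569,545

T = 23/360 years.
Route A — deposit TRY, sell forward: 32,000,000 × 1.00420388889 × 11.944 = HUF 383,814,759.96.
Route B — convert at spot, deposit HUF: 32,000,000 × 12.390 × 1.00228083333 = HUF 397,384,304.80.
The quoted forward undervalues TRY, so borrow TRY, convert to HUF at spot, deposit the HUF at 3.57%, and buy TRY forward at 11.944 to cover the loan.
Arbitrage profit = |383,814,759.96 − 397,384,304.80| = HUF 13,569,545.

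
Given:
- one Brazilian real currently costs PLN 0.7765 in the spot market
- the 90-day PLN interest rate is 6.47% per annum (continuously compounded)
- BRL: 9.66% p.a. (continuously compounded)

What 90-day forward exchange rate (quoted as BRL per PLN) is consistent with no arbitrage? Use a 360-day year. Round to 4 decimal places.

T = 90/360 years.
PLN growth factor: e^(0.0647×90/360) = 1.0163065.
Growth of 1 BRL over T: e^(0.0966×90/360) = 1.024444.
So F = 0.7765 × 1.0163065 / 1.024444 = 0.7703320 (PLN/BRL).
Quoted the other way: 1/0.7703320 = 1.2981 BRL per PLN.

1.2981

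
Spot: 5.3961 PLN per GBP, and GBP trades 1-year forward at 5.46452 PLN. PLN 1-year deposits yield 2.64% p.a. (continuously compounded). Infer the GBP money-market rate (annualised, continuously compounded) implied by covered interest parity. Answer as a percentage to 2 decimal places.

1.38%

T = 1 year.
F/S = 5.46452/5.3961 = 1.0126795 = (growth of PLN) / (growth of GBP).
PLN growth factor: e^(0.0264×1) = 1.0267516.
That pins the GBP growth at 1.0138959.
Take logs: ln 1.0138959 / 1 = 0.013800, so 1.38%.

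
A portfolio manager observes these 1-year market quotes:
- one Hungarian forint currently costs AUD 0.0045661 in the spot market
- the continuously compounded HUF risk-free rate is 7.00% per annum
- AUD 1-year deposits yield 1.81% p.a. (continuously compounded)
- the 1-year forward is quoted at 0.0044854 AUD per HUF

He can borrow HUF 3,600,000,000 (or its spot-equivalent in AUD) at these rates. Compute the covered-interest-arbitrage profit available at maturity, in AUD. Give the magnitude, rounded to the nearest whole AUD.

AUD 580,065

T = 1 year.
Keep in HUF, deliver into the forward: 3,600,000,000·1.0725081813·0.0044854 = AUD 17,318,261.51.
Swap to AUD now, deposit: 3,600,000,000·0.0045661·1.0182647978 = AUD 16,738,196.02.
The quoted forward overvalues HUF, so borrow AUD, buy HUF at spot, deposit the HUF at 7.00%, and sell the proceeds forward at 0.0044854.
Arbitrage profit = |17,318,261.51 − 16,738,196.02| = AUD 580,065.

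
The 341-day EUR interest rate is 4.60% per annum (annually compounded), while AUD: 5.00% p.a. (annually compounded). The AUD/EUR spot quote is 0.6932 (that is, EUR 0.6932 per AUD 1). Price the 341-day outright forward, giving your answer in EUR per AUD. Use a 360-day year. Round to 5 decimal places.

0.69070

T = 341/360 years.
EUR accumulates by (1 + 0.0460)^(341/360) = 1.0435202.
AUD growth factor: (1 + 0.0500)^(341/360) = 1.0472997.
CIP: F = S · (grow EUR)/(grow AUD) = 0.6932 × 1.0435202/1.0472997 = 0.6906984 EUR per AUD.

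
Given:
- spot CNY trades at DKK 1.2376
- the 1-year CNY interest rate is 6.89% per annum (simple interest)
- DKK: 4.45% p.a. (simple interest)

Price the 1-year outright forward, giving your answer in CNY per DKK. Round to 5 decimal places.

0.82689

T = 1 year.
Growth of 1 DKK over T: 1 + 0.0445×1 = 1.044500.
CNY accumulates by 1 + 0.0689×1 = 1.068900.
CIP: F = S · (grow DKK)/(grow CNY) = 1.2376 × 1.044500/1.068900 = 1.209349 DKK per CNY.
Quoted the other way: 1/1.209349 = 0.82689 CNY per DKK.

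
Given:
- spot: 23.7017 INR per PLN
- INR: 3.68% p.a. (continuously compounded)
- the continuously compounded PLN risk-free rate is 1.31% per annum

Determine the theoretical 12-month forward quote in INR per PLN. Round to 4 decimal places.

T = 1 year.
INR accumulates by e^(0.0368×1) = 1.0374855.
Growth of 1 PLN over T: e^(0.0131×1) = 1.01318618.
CIP: F = S · (grow INR)/(grow PLN) = 23.7017 × 1.0374855/1.01318618 = 24.270140 INR per PLN.

24.2701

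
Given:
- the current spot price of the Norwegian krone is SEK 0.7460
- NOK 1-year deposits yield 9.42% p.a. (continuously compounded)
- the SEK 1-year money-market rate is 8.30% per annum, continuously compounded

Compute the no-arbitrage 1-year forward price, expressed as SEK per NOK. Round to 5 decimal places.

T = 1 year.
SEK growth factor: e^(0.0830×1) = 1.0865418.
NOK accumulates by e^(0.0942×1) = 1.0987795.
So F = 0.746 × 1.0865418 / 1.0987795 = 0.7376914 (SEK/NOK).

0.73769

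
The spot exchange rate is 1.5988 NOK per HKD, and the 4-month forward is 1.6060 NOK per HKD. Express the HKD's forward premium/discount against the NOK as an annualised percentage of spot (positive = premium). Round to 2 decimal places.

T = 4/12 years.
Period premium: (1.6060 − 1.5988)/1.5988 = 0.0045034.
×(1/T) gives 1.35% p.a.

+1.35%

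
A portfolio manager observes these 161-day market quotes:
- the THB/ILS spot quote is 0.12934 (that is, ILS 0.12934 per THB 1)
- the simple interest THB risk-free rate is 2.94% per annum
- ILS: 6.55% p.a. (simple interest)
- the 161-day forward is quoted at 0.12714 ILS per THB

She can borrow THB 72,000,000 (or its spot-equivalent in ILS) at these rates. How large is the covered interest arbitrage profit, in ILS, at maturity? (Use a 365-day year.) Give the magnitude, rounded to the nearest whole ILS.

T = 161/365 years.
Invest the THB and cover forward: 72,000,000 × 1.012968219 × 0.12714 = ILS 9,272,792.11.
Convert at spot and invest in ILS: 72,000,000 × 0.12934 × 1.028891781 = ILS 9,581,534.13.
The quoted forward undervalues THB, so borrow THB, convert to ILS at spot, deposit the ILS at 6.55%, and buy THB forward at 0.12714 to cover the loan.
Profit = 9,581,534.13 − 9,272,792.11 = ILS 308,742.

ILS 308,742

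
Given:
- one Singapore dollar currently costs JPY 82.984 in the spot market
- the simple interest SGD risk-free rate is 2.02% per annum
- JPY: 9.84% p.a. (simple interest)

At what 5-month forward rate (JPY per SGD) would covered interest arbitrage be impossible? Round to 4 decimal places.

T = 5/12 years.
Growth of 1 JPY over T: 1 + 0.0984×5/12 = 1.041000.
SGD growth factor: 1 + 0.0202×5/12 = 1.00841667.
Forward (JPY per SGD) = 82.984 × 1.041000 / 1.00841667 = 85.665327.

85.6653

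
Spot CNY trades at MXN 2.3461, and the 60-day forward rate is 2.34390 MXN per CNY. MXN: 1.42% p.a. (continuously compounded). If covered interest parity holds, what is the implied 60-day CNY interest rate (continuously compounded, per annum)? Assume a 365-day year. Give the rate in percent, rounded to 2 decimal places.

T = 60/365 years.
F/S = 2.3439/2.3461 = 0.9990623 = (growth of MXN) / (growth of CNY).
MXN growth factor: e^(0.0142×60/365) = 1.002337.
So the CNY growth factor = 1.0032778.
r = ln(1.0032778)/(60/365) = 0.019907 → 1.99%.

1.99%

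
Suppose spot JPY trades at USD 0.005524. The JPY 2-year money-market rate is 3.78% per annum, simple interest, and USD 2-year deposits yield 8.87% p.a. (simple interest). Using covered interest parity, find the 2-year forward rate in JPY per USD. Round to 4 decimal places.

165.3762

T = 2 years.
Growth of 1 USD over T: 1 + 0.0887×2 = 1.177400.
Growth of 1 JPY over T: 1 + 0.0378×2 = 1.075600.
Forward (USD per JPY) = 0.005524 × 1.177400 / 1.075600 = 0.00604681815.
Quoted the other way: 1/0.00604681815 = 165.3762 JPY per USD.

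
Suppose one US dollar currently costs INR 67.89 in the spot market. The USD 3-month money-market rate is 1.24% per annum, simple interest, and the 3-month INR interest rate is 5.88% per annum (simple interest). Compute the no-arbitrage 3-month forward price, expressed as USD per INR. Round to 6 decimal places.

T = 3/12 years.
INR accumulates by 1 + 0.0588×3/12 = 1.014700.
USD growth factor: 1 + 0.0124×3/12 = 1.003100.
Forward (INR per USD) = 67.89 × 1.014700 / 1.003100 = 68.67509.
Quoted the other way: 1/68.67509 = 0.014561 USD per INR.

0.014561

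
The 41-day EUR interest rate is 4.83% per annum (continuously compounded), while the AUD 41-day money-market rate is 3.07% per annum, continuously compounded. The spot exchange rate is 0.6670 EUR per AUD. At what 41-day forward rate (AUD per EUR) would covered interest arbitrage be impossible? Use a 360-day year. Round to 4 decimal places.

1.4962

T = 41/360 years.
Growth of 1 EUR over T: e^(0.0483×41/360) = 1.005516.
AUD growth factor: e^(0.0307×41/360) = 1.0035025.
So F = 0.667 × 1.005516 / 1.0035025 = 0.6683383 (EUR/AUD).
Quoted the other way: 1/0.6683383 = 1.4962 AUD per EUR.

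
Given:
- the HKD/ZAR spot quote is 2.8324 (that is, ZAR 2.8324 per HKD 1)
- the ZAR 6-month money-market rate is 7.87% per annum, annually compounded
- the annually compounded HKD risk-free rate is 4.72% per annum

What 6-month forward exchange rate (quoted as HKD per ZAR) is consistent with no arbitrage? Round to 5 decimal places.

T = 6/12 years.
Growth of 1 ZAR over T: (1 + 0.0787)^(6/12) = 1.0386048.
Growth of 1 HKD over T: (1 + 0.0472)^(6/12) = 1.0233279.
CIP: F = S · (grow ZAR)/(grow HKD) = 2.8324 × 1.0386048/1.0233279 = 2.874684 ZAR per HKD.
Quoted the other way: 1/2.874684 = 0.34786 HKD per ZAR.

0.34786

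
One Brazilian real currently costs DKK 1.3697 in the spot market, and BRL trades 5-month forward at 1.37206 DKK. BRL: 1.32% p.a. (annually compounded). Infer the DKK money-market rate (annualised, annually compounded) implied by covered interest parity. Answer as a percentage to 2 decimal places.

T = 5/12 years.
By CIP, F/S equals the DKK-to-BRL growth ratio: 1.37206/1.3697 = 1.0017230.
BRL growth factor: (1 + 0.0132)^(5/12) = 1.005479.
Hence g_DKK = 1.0072114.
Annualise: 1.0072114^(12/5) − 1 = 0.017395 = 1.74%.

1.74%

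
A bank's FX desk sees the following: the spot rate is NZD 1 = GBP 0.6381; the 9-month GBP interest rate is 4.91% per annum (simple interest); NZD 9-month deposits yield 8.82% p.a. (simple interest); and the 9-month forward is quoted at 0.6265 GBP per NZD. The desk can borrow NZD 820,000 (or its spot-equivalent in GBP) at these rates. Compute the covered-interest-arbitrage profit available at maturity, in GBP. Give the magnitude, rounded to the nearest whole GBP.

T = 9/12 years.
Keep in NZD, deliver into the forward: 820,000·1.066150·0.6265 = GBP 547,713.24.
Swap to GBP now, deposit: 820,000·0.6381·1.036825 = GBP 542,510.39.
The quoted forward overvalues NZD, so borrow GBP, buy NZD at spot, deposit the NZD at 8.82%, and sell the proceeds forward at 0.6265.
The gap between the two covered legs is GBP 5,203.

GBP 5,203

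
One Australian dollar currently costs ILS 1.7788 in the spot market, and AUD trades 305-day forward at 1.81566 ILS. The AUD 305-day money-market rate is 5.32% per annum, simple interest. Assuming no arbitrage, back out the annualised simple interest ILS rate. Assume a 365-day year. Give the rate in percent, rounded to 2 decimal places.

7.91%

T = 305/365 years.
F/S = 1.81566/1.7788 = 1.0207218 = (growth of ILS) / (growth of AUD).
AUD growth factor: 1 + 0.0532×305/365 = 1.0444548.
That pins the ILS growth at 1.0660978.
(1.0660978 − 1)/T = 0.079101, i.e. 7.91%.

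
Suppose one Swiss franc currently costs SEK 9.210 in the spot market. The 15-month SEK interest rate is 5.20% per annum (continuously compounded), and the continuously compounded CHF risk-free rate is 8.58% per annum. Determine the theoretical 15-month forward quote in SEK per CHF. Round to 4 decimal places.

T = 15/12 years.
SEK accumulates by e^(0.0520×15/12) = 1.067159.
CHF accumulates by e^(0.0858×15/12) = 1.1132125.
CIP: F = S · (grow SEK)/(grow CHF) = 9.21 × 1.067159/1.1132125 = 8.828983 SEK per CHF.

8.8290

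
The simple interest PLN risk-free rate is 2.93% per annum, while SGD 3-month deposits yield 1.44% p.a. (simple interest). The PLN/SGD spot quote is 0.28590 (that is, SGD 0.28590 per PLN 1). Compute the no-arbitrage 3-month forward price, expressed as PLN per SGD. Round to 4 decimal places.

T = 3/12 years.
Growth of 1 SGD over T: 1 + 0.0144×3/12 = 1.003600.
PLN accumulates by 1 + 0.0293×3/12 = 1.007325.
So F = 0.2859 × 1.003600 / 1.007325 = 0.2848428 (SGD/PLN).
Quoted the other way: 1/0.2848428 = 3.5107 PLN per SGD.

3.5107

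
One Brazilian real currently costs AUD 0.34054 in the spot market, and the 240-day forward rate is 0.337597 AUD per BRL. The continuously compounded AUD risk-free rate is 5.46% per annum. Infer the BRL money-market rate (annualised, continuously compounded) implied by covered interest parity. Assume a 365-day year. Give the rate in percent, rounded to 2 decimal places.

6.78%

T = 240/365 years.
By CIP, F/S equals the AUD-to-BRL growth ratio: 0.337597/0.34054 = 0.9913578.
The AUD side grows by e^(0.0546×240/365) = 1.0365536.
Hence g_BRL = 1.0455898.
r = ln(1.0455898)/(240/365) = 0.067800 → 6.78%.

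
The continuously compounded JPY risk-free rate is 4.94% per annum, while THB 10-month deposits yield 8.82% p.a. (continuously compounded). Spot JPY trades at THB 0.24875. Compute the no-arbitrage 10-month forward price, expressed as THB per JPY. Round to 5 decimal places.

0.25692

T = 10/12 years.
THB growth factor: e^(0.0882×10/12) = 1.0762685.
Growth of 1 JPY over T: e^(0.0494×10/12) = 1.0420258.
So F = 0.24875 × 1.0762685 / 1.0420258 = 0.2569243 (THB/JPY).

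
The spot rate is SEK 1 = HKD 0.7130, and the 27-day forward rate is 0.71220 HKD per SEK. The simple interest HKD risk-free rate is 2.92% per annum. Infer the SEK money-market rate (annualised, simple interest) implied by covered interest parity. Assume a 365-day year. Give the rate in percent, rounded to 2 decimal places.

T = 27/365 years.
By CIP, F/S equals the HKD-to-SEK growth ratio: 0.7122/0.713 = 0.9988780.
HKD growth factor: 1 + 0.0292×27/365 = 1.002160.
That pins the SEK growth at 1.0032857.
r = (1.0032857 − 1)/(27/365) = 0.044418 → 4.44%.

4.44%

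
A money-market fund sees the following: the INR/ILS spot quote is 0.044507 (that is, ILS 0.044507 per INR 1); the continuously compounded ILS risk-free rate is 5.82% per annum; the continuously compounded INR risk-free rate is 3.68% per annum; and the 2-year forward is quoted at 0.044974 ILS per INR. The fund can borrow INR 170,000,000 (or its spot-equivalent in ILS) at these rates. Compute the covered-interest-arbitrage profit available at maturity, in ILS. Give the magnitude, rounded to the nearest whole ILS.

T = 2 years.
Route A — deposit INR, sell forward: 170,000,000 × 1.076376169 × 0.044974 = ILS 8,229,520.11.
Route B — convert at spot, deposit ILS: 170,000,000 × 0.044507 × 1.12344516 = ILS 8,500,199.54.
The quoted forward undervalues INR, so borrow INR, convert to ILS at spot, deposit the ILS at 5.82%, and buy INR forward at 0.044974 to cover the loan.
Profit = 8,500,199.54 − 8,229,520.11 = ILS 270,679.

ILS 270,679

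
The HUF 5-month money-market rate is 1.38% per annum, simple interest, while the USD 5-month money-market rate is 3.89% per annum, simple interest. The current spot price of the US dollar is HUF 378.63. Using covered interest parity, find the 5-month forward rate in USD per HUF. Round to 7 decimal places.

0.0026686

T = 5/12 years.
HUF accumulates by 1 + 0.0138×5/12 = 1.005750.
USD accumulates by 1 + 0.0389×5/12 = 1.0162083.
Forward (HUF per USD) = 378.63 × 1.005750 / 1.0162083 = 374.7333.
Quoted the other way: 1/374.7333 = 0.0026686 USD per HUF.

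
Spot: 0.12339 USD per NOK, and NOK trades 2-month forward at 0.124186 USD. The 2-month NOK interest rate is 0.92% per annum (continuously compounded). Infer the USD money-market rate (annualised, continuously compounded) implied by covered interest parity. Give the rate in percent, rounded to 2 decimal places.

T = 2/12 years.
CIP gives F = S · g_USD/g_NOK, so g_USD/g_NOK = 0.124186/0.12339 = 1.0064511.
The NOK side grows by e^(0.0092×2/12) = 1.0015345.
That pins the USD growth at 1.0079955.
Take logs: ln 1.0079955 / (2/12) = 0.047782, so 4.78%.

4.78%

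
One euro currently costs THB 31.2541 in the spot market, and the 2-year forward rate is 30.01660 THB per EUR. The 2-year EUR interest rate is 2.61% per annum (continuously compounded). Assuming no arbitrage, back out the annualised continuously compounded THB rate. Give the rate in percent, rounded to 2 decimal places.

0.59%

T = 2 years.
F/S = 30.0166/31.2541 = 0.9604052 = (growth of THB) / (growth of EUR).
The EUR side grows by e^(0.0261×2) = 1.0535864.
So the THB growth factor = 1.0118699.
Take logs: ln 1.0118699 / 2 = 0.005900, so 0.59%.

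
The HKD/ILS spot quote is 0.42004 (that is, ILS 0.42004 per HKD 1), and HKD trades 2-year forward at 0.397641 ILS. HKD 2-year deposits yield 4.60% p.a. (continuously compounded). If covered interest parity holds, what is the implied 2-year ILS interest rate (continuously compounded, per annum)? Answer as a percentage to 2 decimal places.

T = 2 years.
By CIP, F/S equals the ILS-to-HKD growth ratio: 0.397641/0.42004 = 0.9466741.
The HKD side grows by e^(0.0460×2) = 1.0963648.
So the ILS growth factor = 1.0379002.
r = ln(1.0379002)/2 = 0.018600 → 1.86%.

1.86%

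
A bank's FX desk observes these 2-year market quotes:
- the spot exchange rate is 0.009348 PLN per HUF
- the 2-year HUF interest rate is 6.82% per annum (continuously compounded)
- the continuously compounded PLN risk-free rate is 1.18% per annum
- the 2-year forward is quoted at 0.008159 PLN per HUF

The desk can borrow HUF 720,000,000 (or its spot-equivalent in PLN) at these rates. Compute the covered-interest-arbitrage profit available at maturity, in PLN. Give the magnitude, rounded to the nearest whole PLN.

T = 2 years.
Invest the HUF and cover forward: 720,000,000 × 1.146140258 × 0.008159 = PLN 6,732,978.02.
Convert at spot and invest in PLN: 720,000,000 × 0.009348 × 1.023880684 = PLN 6,891,290.38.
The quoted forward undervalues HUF, so borrow HUF, convert to PLN at spot, deposit the PLN at 1.18%, and buy HUF forward at 0.008159 to cover the loan.
The gap between the two covered legs is PLN 158,312.

PLN 158,312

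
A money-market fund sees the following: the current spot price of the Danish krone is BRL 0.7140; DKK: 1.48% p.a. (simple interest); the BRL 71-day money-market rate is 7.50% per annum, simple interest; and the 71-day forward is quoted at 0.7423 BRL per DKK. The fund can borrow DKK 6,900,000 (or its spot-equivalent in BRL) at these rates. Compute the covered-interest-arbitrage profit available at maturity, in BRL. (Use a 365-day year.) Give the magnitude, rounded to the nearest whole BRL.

T = 71/365 years.
Keep in DKK, deliver into the forward: 6,900,000·1.002878904·0.7423 = BRL 5,136,615.37.
Swap to BRL now, deposit: 6,900,000·0.7140·1.014589041 = BRL 4,998,474.37.
The quoted forward overvalues DKK, so borrow BRL, buy DKK at spot, deposit the DKK at 1.48%, and sell the proceeds forward at 0.7423.
Arbitrage profit = |5,136,615.37 − 4,998,474.37| = BRL 138,141.

BRL 138,141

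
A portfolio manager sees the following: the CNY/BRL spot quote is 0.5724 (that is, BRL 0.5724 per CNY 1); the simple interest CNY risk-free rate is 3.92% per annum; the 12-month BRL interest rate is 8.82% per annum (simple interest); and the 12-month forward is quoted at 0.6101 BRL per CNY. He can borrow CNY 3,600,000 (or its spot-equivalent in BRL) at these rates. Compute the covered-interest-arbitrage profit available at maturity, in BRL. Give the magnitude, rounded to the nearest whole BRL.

BRL 40,069

T = 1 year.
Invest the CNY and cover forward: 3,600,000 × 1.039200 × 0.6101 = BRL 2,282,457.31.
Convert at spot and invest in BRL: 3,600,000 × 0.5724 × 1.088200 = BRL 2,242,388.45.
The quoted forward overvalues CNY, so borrow BRL, buy CNY at spot, deposit the CNY at 3.92%, and sell the proceeds forward at 0.6101.
Arbitrage profit = |2,282,457.31 − 2,242,388.45| = BRL 40,069.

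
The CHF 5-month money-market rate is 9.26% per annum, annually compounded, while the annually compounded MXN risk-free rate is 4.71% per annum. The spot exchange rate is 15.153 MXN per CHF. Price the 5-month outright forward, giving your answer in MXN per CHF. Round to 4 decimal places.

T = 5/12 years.
MXN growth factor: (1 + 0.0471)^(5/12) = 1.01936191.
Growth of 1 CHF over T: (1 + 0.0926)^(5/12) = 1.03758933.
Forward (MXN per CHF) = 15.153 × 1.01936191 / 1.03758933 = 14.886806.

14.8868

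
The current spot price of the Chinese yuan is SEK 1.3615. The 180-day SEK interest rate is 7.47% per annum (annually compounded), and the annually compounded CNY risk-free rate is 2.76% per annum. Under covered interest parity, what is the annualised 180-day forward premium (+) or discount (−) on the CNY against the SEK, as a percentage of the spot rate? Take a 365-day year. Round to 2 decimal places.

+4.53%

T = 180/365 years.
F = S · g_SEK/g_CNY = 1.3615 × 1.036166/1.0135171 = 1.3919252.
Annualised premium = (F − S)/S × (1/T) = (1.3919252 − 1.3615)/1.3615 ÷ (180/365) = 4.53%.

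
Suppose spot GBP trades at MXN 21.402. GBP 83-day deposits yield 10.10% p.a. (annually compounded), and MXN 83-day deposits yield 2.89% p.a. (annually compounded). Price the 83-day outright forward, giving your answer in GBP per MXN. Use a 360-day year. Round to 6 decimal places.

0.047460

T = 83/360 years.
Growth of 1 MXN over T: (1 + 0.0289)^(83/360) = 1.0065902.
Growth of 1 GBP over T: (1 + 0.1010)^(83/360) = 1.0224317.
So F = 21.402 × 1.0065902 / 1.0224317 = 21.07040 (MXN/GBP).
Invert for GBP per MXN: 1 / 21.07040 = 0.047460.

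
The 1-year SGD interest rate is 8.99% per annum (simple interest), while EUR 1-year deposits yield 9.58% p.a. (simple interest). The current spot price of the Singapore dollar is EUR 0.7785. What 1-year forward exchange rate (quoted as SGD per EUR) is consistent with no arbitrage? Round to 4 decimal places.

T = 1 year.
Growth of 1 EUR over T: 1 + 0.0958×1 = 1.095800.
Growth of 1 SGD over T: 1 + 0.0899×1 = 1.089900.
CIP: F = S · (grow EUR)/(grow SGD) = 0.7785 × 1.095800/1.089900 = 0.7827143 EUR per SGD.
Invert for SGD per EUR: 1 / 0.7827143 = 1.2776.

1.2776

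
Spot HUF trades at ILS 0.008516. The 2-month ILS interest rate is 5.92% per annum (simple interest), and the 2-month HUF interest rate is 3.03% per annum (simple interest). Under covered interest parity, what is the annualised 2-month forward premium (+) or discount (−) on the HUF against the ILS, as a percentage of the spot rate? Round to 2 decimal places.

T = 2/12 years.
F = S · g_ILS/g_HUF = 0.008516 × 1.0098667/1.005050 = 0.008556813.
Annualised premium = (F − S)/S × (1/T) = (0.008556813 − 0.008516)/0.008516 ÷ (2/12) = 2.88%.

+2.88%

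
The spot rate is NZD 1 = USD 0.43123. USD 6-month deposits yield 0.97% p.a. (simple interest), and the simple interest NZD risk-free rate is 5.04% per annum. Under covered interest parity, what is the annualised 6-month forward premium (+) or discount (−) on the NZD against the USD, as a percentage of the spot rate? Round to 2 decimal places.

-3.97%

T = 6/12 years.
No-arbitrage forward: 0.43123 × 1.004850 / 1.025200 = 0.42267018 USD/NZD.
Annualised premium = (F − S)/S × (1/T) = (0.42267018 − 0.43123)/0.43123 ÷ (6/12) = -3.97%.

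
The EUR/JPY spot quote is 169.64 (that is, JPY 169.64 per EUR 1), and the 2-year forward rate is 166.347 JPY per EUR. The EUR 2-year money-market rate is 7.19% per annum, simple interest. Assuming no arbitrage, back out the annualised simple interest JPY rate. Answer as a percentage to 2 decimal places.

T = 2 years.
CIP gives F = S · g_JPY/g_EUR, so g_JPY/g_EUR = 166.347/169.64 = 0.9805883.
The EUR side grows by 1 + 0.0719×2 = 1.143800.
That pins the JPY growth at 1.1215969.
r = (1.1215969 − 1)/2 = 0.060798 → 6.08%.

6.08%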